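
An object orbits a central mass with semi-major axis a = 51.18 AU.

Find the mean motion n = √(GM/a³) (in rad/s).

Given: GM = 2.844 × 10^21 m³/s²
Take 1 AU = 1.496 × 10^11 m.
a = 51.18 AU = 7.65653 × 10^12 m
GM = 2.844 × 10^21 m³/s²
a³ = 4.48844 × 10^38 m³
GM/a³ = (2.844 × 10^21) / (4.48844 × 10^38) = 6.33627 × 10^-18 s⁻²
n = √(GM/a³) = 2.5172 × 10^-9 rad/s ≈ 2.517 × 10^-9 rad/s

Final answer: n = 2.517 × 10^-9 rad/s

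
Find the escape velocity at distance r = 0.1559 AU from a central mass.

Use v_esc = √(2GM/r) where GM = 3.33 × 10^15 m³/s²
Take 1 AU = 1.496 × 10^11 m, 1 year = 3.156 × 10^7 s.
r = 0.1559 AU = 2.33226 × 10^10 m
GM = 3.33 × 10^15 m³/s²
2GM/r = 2 × (3.33 × 10^15) / (2.33226 × 10^10) = 285559 m²/s²
v_esc = √(2GM/r) = 534.378 m/s ≈ 0.1127 AU/year

Final answer: 0.1127 AU/year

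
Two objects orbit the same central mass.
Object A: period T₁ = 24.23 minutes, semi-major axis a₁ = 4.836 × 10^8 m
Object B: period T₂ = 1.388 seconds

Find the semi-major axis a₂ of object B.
T₁ = 24.23 minutes = 1453.8 s
T₂ = 1.388 seconds
a₁ = 4.836 × 10^8 m
Kepler's third law: (T₂/T₁)² = (a₂/a₁)³  ⇒  a₂ = a₁ (T₂/T₁)^(2/3)
T₂/T₁ = 0.000954739
(T₂/T₁)^(2/3) = 0.00969594
a₂ = 4.836 × 10^8 m × 0.00969594 = 4.68896 × 10^6 m ≈ 4.689 × 10^6 m

Final answer: a₂ = 4.689 × 10^6 m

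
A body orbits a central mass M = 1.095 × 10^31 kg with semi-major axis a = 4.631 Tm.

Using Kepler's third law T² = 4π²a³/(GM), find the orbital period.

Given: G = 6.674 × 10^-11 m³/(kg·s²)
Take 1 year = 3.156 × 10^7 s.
M = 1.095 × 10^31 kg
GM = G × M = 6.674 × 10^-11 × 1.095 × 10^31 = 7.30803 × 10^20 m³/s²
a = 4.631 Tm = 4.631 × 10^12 m
a³ = 9.93172 × 10^37 m³
T = 2π √(a³/GM) = 2π √((9.93172 × 10^37) / (7.30803 × 10^20)) = 2π × 3.68648 × 10^8 s
T = 2.31628 × 10^9 s ≈ 73.39 years

Final answer: 73.39 years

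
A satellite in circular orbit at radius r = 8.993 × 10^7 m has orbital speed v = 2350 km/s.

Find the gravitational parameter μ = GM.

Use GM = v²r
r = 8.993 × 10^7 m
v = 2350 km/s = 2.35 × 10^6 m/s
v² = 5.5225 × 10^12 m²/s²
GM = v²r = 5.5225 × 10^12 × 8.993 × 10^7 = 4.96638 × 10^20 m³/s²
GM ≈ 4.966 × 10^20 m³/s²

Final answer: GM = 4.966 × 10^20 m³/s²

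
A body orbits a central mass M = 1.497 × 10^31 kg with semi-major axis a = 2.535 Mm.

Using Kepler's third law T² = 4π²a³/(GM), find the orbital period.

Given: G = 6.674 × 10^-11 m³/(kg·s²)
M = 1.497 × 10^31 kg
GM = G × M = 6.674 × 10^-11 × 1.497 × 10^31 = 9.99098 × 10^20 m³/s²
a = 2.535 Mm = 2.535 × 10^6 m
a³ = 1.62905 × 10^19 m³
T = 2π √(a³/GM) = 2π √((1.62905 × 10^19) / (9.99098 × 10^20)) = 2π × 0.127692 s
T = 0.802311 s ≈ 0.8023 seconds

Final answer: 0.8023 seconds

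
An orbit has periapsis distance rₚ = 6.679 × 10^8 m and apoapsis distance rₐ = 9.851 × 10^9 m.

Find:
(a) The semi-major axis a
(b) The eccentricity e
rₚ = 6.679 × 10^8 m
rₐ = 9.851 × 10^9 m
(a) a = (rₚ + rₐ)/2 = 5.25945 × 10^9 m ≈ 5.259 × 10^9 m
(b) e = (rₐ − rₚ)/(rₐ + rₚ) = (9.1831 × 10^9) / (1.05189 × 10^10) = 0.87301

Final answer:
(a) a = 5.259 × 10^9 m
(b) e = 0.873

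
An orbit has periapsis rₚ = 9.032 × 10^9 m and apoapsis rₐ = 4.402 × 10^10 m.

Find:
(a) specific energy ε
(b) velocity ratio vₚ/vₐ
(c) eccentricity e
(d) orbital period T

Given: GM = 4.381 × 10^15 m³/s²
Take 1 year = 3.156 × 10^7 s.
rₚ = 9.032 × 10^9 m
rₐ = 4.402 × 10^10 m
GM = 4.381 × 10^15 m³/s²
a = (rₚ + rₐ)/2 = 2.6526 × 10^10 m
e = (rₐ − rₚ)/(rₐ + rₚ) = (3.4988 × 10^10) / (5.3052 × 10^10) = 0.659504
(a) 2a = 5.3052 × 10^10 m;  ε = −GM/(2a) = -82579.4 J/kg ≈ -82.58 kJ/kg
(b) vₚ/vₐ = rₐ/rₚ (angular momentum) = (4.402 × 10^10) / (9.032 × 10^9) = 4.87378 ≈ 4.874
(c) e = 0.659504 ≈ 0.6595
(d) a³ = 1.86645 × 10^31 m³;  T = 2π √(a³/GM) = 2π × 6.52711 × 10^7 s = 4.10111 × 10^8 s ≈ 12.99 years

Final answer:
(a) specific energy ε = -82.58 kJ/kg
(b) velocity ratio vₚ/vₐ = 4.874
(c) eccentricity e = 0.6595
(d) orbital period T = 12.99 years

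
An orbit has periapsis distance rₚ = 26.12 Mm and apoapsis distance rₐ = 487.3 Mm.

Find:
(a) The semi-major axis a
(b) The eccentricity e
rₚ = 26.12 Mm = 2.612 × 10^7 m
rₐ = 487.3 Mm = 4.873 × 10^8 m
(a) a = (rₚ + rₐ)/2 = 2.5671 × 10^8 m ≈ 256.7 Mm
(b) e = (rₐ − rₚ)/(rₐ + rₚ) = (4.6118 × 10^8) / (5.1342 × 10^8) = 0.898251

Final answer:
(a) a = 256.7 Mm
(b) e = 0.8983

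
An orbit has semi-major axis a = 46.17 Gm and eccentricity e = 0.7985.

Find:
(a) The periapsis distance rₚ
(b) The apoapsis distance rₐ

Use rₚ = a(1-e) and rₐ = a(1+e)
a = 46.17 Gm = 4.617 × 10^10 m
e = 0.7985:  1 − e = 0.2015,  1 + e = 1.7985
(a) rₚ = a(1 − e) = 4.617 × 10^10 m × 0.2015 = 9.30326 × 10^9 m ≈ 9.303 Gm
(b) rₐ = a(1 + e) = 4.617 × 10^10 m × 1.7985 = 8.30367 × 10^10 m ≈ 83.04 Gm

Final answer:
(a) rₚ = 9.303 Gm
(b) rₐ = 83.04 Gm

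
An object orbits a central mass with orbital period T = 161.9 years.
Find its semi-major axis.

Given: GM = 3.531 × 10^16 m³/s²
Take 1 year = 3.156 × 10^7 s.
T = 161.9 years = 5.10956 × 10^9 s
GM = 3.531 × 10^16 m³/s²
Kepler's third law: a³ = GM T² / (4π²)
T² = 2.61076 × 10^19 s²
a³ = (3.531 × 10^16) × (2.61076 × 10^19) / (4π²) = 2.3351 × 10^34 m³
a = (a³)^(1/3) = 2.85826 × 10^11 m ≈ 285.8 Gm

Final answer: 285.8 Gm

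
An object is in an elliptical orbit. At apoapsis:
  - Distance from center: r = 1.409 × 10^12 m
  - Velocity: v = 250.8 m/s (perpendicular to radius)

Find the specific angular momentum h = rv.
r = 1.409 × 10^12 m
v = 250.8 m/s
h = rv = 1.409 × 10^12 × 250.8 = 3.53377 × 10^14 m²/s ≈ 3.534 × 10^14 m²/s

Final answer: h = 3.534 × 10^14 m²/s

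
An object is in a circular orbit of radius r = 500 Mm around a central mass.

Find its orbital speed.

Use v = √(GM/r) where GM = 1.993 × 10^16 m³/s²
r = 500 Mm = 5 × 10^8 m
GM = 1.993 × 10^16 m³/s²
GM/r = (1.993 × 10^16) / (5 × 10^8) = 3.986 × 10^7 m²/s²
v = √(GM/r) = 6313.48 m/s ≈ 6.313 km/s

Final answer: 6.313 km/s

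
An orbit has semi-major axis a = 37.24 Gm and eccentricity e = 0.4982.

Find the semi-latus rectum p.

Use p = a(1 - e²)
a = 37.24 Gm = 3.724 × 10^10 m
e = 0.4982,  e² = 0.248203,  1 − e² = 0.751797
p = a(1 − e²) = 3.724 × 10^10 m × 0.751797 = 2.79969 × 10^10 m ≈ 28 Gm

Final answer: p = 28 Gm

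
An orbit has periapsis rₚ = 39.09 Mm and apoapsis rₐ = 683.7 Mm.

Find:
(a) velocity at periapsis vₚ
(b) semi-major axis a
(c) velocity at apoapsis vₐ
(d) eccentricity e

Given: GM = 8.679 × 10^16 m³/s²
rₚ = 39.09 Mm = 3.909 × 10^7 m
rₐ = 683.7 Mm = 6.837 × 10^8 m
GM = 8.679 × 10^16 m³/s²
a = (rₚ + rₐ)/2 = 3.61395 × 10^8 m
e = (rₐ − rₚ)/(rₐ + rₚ) = (6.4461 × 10^8) / (7.2279 × 10^8) = 0.891836
(a) vₚ² = GM (2/rₚ − 1/a) = 8.679 × 10^16 × (5.1164 × 10^-8 − 2.76706 × 10^-9) = 4.20037 × 10^9 m²/s²;  vₚ = 64810.3 m/s ≈ 64.81 km/s
(b) a = 3.61395 × 10^8 m ≈ 361.4 Mm
(c) vₐ² = GM (2/rₐ − 1/a) = 8.679 × 10^16 × (2.92526 × 10^-9 − 2.76706 × 10^-9) = 1.37305 × 10^7 m²/s²;  vₐ = 3705.47 m/s ≈ 3.705 km/s
(d) e = 0.891836 ≈ 0.8918

Final answer:
(a) velocity at periapsis vₚ = 64.81 km/s
(b) semi-major axis a = 361.4 Mm
(c) velocity at apoapsis vₐ = 3.705 km/s
(d) eccentricity e = 0.8918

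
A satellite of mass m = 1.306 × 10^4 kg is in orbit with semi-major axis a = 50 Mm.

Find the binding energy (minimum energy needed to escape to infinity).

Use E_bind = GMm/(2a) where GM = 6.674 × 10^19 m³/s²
a = 50 Mm = 5 × 10^7 m
GM = 6.674 × 10^19 m³/s²
m = 1.306 × 10^4 kg
GMm = 6.674 × 10^19 × 13060 = 8.71624 × 10^23 m³·kg/s²
2a = 1 × 10^8 m
E_bind = GMm/(2a) = 8.71624 × 10^15 J ≈ 8.716 PJ

Final answer: 8.716 PJ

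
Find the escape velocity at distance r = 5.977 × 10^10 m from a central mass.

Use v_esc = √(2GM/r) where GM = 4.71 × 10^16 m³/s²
r = 5.977 × 10^10 m
GM = 4.71 × 10^16 m³/s²
2GM/r = 2 × (4.71 × 10^16) / (5.977 × 10^10) = 1.57604 × 10^6 m²/s²
v_esc = √(2GM/r) = 1255.4 m/s ≈ 1.255 km/s

Final answer: 1.255 km/s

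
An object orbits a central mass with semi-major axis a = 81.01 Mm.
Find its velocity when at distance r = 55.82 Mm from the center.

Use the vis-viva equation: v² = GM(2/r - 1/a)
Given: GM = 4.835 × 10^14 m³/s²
a = 81.01 Mm = 8.101 × 10^7 m
r = 55.82 Mm = 5.582 × 10^7 m
GM = 4.835 × 10^14 m³/s²
2/r − 1/a = 3.58295 × 10^-8 − 1.23442 × 10^-8 = 2.34853 × 10^-8 m⁻¹
v² = GM (2/r − 1/a) = 1.13551 × 10^7 m²/s²
v = 3369.74 m/s ≈ 3.37 km/s

Final answer: 3.37 km/s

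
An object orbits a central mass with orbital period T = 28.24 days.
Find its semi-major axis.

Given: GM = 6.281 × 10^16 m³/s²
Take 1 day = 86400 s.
T = 28.24 days = 2.43994 × 10^6 s
GM = 6.281 × 10^16 m³/s²
Kepler's third law: a³ = GM T² / (4π²)
T² = 5.95329 × 10^12 s²
a³ = (6.281 × 10^16) × (5.95329 × 10^12) / (4π²) = 9.47166 × 10^27 m³
a = (a³)^(1/3) = 2.1158 × 10^9 m ≈ 2.116 × 10^9 m

Final answer: 2.116 × 10^9 m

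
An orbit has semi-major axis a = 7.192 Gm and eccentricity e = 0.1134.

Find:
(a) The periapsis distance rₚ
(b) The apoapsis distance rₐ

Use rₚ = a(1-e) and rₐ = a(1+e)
a = 7.192 Gm = 7.192 × 10^9 m
e = 0.1134:  1 − e = 0.8866,  1 + e = 1.1134
(a) rₚ = a(1 − e) = 7.192 × 10^9 m × 0.8866 = 6.37643 × 10^9 m ≈ 6.376 Gm
(b) rₐ = a(1 + e) = 7.192 × 10^9 m × 1.1134 = 8.00757 × 10^9 m ≈ 8.008 Gm

Final answer:
(a) rₚ = 6.376 Gm
(b) rₐ = 8.008 Gm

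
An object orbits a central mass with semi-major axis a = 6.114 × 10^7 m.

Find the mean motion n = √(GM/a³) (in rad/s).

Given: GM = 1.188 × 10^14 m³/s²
a = 6.114 × 10^7 m
GM = 1.188 × 10^14 m³/s²
a³ = 2.28547 × 10^23 m³
GM/a³ = (1.188 × 10^14) / (2.28547 × 10^23) = 5.19805 × 10^-10 s⁻²
n = √(GM/a³) = 2.27992 × 10^-5 rad/s ≈ 2.28 × 10^-5 rad/s

Final answer: n = 2.28 × 10^-5 rad/s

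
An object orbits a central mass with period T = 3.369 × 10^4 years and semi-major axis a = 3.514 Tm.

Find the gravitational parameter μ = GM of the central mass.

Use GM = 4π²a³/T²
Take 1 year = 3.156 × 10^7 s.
T = 3.369 × 10^4 years = 1.06326 × 10^12 s
a = 3.514 Tm = 3.514 × 10^12 m
a³ = 4.33916 × 10^37 m³
T² = 1.13051 × 10^24 s²
GM = 4π² × (4.33916 × 10^37) / (1.13051 × 10^24) = 1.51527 × 10^15 m³/s²
GM ≈ 1.515 × 10^15 m³/s²

Final answer: GM = 1.515 × 10^15 m³/s²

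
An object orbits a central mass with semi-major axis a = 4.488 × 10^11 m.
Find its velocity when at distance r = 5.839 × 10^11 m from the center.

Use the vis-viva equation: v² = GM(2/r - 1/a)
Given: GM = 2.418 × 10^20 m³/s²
a = 4.488 × 10^11 m
r = 5.839 × 10^11 m
GM = 2.418 × 10^20 m³/s²
2/r − 1/a = 3.42524 × 10^-12 − 2.22816 × 10^-12 = 1.19708 × 10^-12 m⁻¹
v² = GM (2/r − 1/a) = 2.89454 × 10^8 m²/s²
v = 17013.3 m/s ≈ 17.01 km/s

Final answer: 17.01 km/s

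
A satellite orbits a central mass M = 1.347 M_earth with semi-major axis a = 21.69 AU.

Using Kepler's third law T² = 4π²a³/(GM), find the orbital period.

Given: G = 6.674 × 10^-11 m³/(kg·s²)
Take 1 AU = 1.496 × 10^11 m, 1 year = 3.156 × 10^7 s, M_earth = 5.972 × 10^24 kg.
M = 1.347 M_earth = 8.04428 × 10^24 kg
GM = G × M = 6.674 × 10^-11 × 8.04428 × 10^24 = 5.36876 × 10^14 m³/s²
a = 21.69 AU = 3.24482 × 10^12 m
a³ = 3.41644 × 10^37 m³
T = 2π √(a³/GM) = 2π √((3.41644 × 10^37) / (5.36876 × 10^14)) = 2π × 2.52261 × 10^11 s
T = 1.585 × 10^12 s ≈ 5.022 × 10^4 years

Final answer: 5.022 × 10^4 years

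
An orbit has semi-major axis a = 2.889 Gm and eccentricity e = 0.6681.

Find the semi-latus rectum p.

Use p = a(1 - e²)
a = 2.889 Gm = 2.889 × 10^9 m
e = 0.6681,  e² = 0.446358,  1 − e² = 0.553642
p = a(1 − e²) = 2.889 × 10^9 m × 0.553642 = 1.59947 × 10^9 m ≈ 1.599 Gm

Final answer: p = 1.599 Gm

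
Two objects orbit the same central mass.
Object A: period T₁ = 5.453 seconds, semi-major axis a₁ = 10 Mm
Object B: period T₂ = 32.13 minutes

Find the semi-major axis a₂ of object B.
T₁ = 5.453 seconds
T₂ = 32.13 minutes = 1927.8 s
a₁ = 10 Mm = 1 × 10^7 m
Kepler's third law: (T₂/T₁)² = (a₂/a₁)³  ⇒  a₂ = a₁ (T₂/T₁)^(2/3)
T₂/T₁ = 353.53
(T₂/T₁)^(2/3) = 49.9978
a₂ = 1 × 10^7 m × 49.9978 = 4.99978 × 10^8 m ≈ 500 Mm

Final answer: a₂ = 500 Mm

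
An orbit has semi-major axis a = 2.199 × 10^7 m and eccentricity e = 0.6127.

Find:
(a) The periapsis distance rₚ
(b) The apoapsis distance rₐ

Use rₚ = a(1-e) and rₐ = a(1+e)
a = 2.199 × 10^7 m
e = 0.6127:  1 − e = 0.3873,  1 + e = 1.6127
(a) rₚ = a(1 − e) = 2.199 × 10^7 m × 0.3873 = 8.51673 × 10^6 m ≈ 8.517 × 10^6 m
(b) rₐ = a(1 + e) = 2.199 × 10^7 m × 1.6127 = 3.54633 × 10^7 m ≈ 3.546 × 10^7 m

Final answer:
(a) rₚ = 8.517 × 10^6 m
(b) rₐ = 3.546 × 10^7 m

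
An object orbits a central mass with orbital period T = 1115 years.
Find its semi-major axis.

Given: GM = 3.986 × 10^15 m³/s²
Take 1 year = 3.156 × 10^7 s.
T = 1115 years = 3.51894 × 10^10 s
GM = 3.986 × 10^15 m³/s²
Kepler's third law: a³ = GM T² / (4π²)
T² = 1.23829 × 10^21 s²
a³ = (3.986 × 10^15) × (1.23829 × 10^21) / (4π²) = 1.25026 × 10^35 m³
a = (a³)^(1/3) = 5.00035 × 10^11 m ≈ 500 Gm

Final answer: 500 Gm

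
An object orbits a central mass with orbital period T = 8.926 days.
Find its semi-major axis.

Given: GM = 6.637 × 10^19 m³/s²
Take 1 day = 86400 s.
T = 8.926 days = 771206 s
GM = 6.637 × 10^19 m³/s²
Kepler's third law: a³ = GM T² / (4π²)
T² = 5.94759 × 10^11 s²
a³ = (6.637 × 10^19) × (5.94759 × 10^11) / (4π²) = 9.99893 × 10^29 m³
a = (a³)^(1/3) = 9.99964 × 10^9 m ≈ 10 Gm

Final answer: 10 Gm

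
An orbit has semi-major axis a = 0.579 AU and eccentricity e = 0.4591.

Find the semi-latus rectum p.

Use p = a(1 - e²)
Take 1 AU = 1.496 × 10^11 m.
a = 0.579 AU = 8.66184 × 10^10 m
e = 0.4591,  e² = 0.210773,  1 − e² = 0.789227
p = a(1 − e²) = 8.66184 × 10^10 m × 0.789227 = 6.83616 × 10^10 m ≈ 0.457 AU

Final answer: p = 0.457 AU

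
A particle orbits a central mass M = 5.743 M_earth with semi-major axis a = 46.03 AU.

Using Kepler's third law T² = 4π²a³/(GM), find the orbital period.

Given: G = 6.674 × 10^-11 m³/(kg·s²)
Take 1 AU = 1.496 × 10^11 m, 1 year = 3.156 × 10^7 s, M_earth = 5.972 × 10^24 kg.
M = 5.743 M_earth = 3.42972 × 10^25 kg
GM = G × M = 6.674 × 10^-11 × 3.42972 × 10^25 = 2.28899 × 10^15 m³/s²
a = 46.03 AU = 6.88609 × 10^12 m
a³ = 3.26526 × 10^38 m³
T = 2π √(a³/GM) = 2π √((3.26526 × 10^38) / (2.28899 × 10^15)) = 2π × 3.77691 × 10^11 s
T = 2.3731 × 10^12 s ≈ 7.519 × 10^4 years

Final answer: 7.519 × 10^4 years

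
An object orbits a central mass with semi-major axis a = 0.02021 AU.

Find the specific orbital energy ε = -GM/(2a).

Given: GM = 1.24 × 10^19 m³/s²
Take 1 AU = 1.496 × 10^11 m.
a = 0.02021 AU = 3.02342 × 10^9 m
GM = 1.24 × 10^19 m³/s²
2a = 6.04683 × 10^9 m
ε = −GM/(2a) = -2.05066 × 10^9 J/kg ≈ -2.051 GJ/kg

Final answer: -2.051 GJ/kg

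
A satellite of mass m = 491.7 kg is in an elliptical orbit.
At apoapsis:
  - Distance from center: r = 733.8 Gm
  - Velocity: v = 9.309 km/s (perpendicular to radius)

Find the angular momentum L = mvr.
r = 733.8 Gm = 7.338 × 10^11 m
v = 9.309 km/s = 9309 m/s
vr = 9309 × 7.338 × 10^11 = 6.83094 × 10^15 m²/s
L = m × vr = 491.7 × 6.83094 × 10^15 = 3.35878 × 10^18 kg·m²/s ≈ 3.359 × 10^18 kg·m²/s

Final answer: L = 3.359 × 10^18 kg·m²/s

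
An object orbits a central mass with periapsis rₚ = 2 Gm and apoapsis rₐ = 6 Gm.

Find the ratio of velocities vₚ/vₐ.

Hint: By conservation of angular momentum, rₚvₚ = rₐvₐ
rₚ = 2 Gm = 2 × 10^9 m
rₐ = 6 Gm = 6 × 10^9 m
rₚvₚ = rₐvₐ  ⇒  vₚ/vₐ = rₐ/rₚ
vₚ/vₐ = (6 × 10^9) / (2 × 10^9) = 3

Final answer: vₚ/vₐ = 3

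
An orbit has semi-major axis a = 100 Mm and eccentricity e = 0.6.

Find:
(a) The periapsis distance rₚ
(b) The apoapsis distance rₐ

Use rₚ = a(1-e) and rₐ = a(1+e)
a = 100 Mm = 1 × 10^8 m
e = 0.6:  1 − e = 0.4,  1 + e = 1.6
(a) rₚ = a(1 − e) = 1 × 10^8 m × 0.4 = 4 × 10^7 m ≈ 40 Mm
(b) rₐ = a(1 + e) = 1 × 10^8 m × 1.6 = 1.6 × 10^8 m ≈ 160 Mm

Final answer:
(a) rₚ = 40 Mm
(b) rₐ = 160 Mm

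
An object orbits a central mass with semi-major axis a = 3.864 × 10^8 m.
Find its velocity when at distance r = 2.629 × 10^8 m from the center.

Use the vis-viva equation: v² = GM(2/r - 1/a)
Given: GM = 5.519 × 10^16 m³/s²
a = 3.864 × 10^8 m
r = 2.629 × 10^8 m
GM = 5.519 × 10^16 m³/s²
2/r − 1/a = 7.60746 × 10^-9 − 2.58799 × 10^-9 = 5.01946 × 10^-9 m⁻¹
v² = GM (2/r − 1/a) = 2.77024 × 10^8 m²/s²
v = 16644 m/s ≈ 16.64 km/s

Final answer: 16.64 km/s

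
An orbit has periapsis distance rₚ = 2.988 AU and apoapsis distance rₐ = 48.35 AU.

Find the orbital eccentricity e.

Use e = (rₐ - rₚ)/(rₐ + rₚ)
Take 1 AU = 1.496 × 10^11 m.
rₚ = 2.988 AU = 4.47005 × 10^11 m
rₐ = 48.35 AU = 7.23316 × 10^12 m
rₐ − rₚ = 6.78616 × 10^12 m
rₐ + rₚ = 7.68016 × 10^12 m
e = (rₐ − rₚ)/(rₐ + rₚ) = 0.883595

Final answer: e = 0.8836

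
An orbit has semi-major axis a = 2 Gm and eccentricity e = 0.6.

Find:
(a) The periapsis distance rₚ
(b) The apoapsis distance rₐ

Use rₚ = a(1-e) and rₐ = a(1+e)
a = 2 Gm = 2 × 10^9 m
e = 0.6:  1 − e = 0.4,  1 + e = 1.6
(a) rₚ = a(1 − e) = 2 × 10^9 m × 0.4 = 8 × 10^8 m ≈ 800 Mm
(b) rₐ = a(1 + e) = 2 × 10^9 m × 1.6 = 3.2 × 10^9 m ≈ 3.2 Gm

Final answer:
(a) rₚ = 800 Mm
(b) rₐ = 3.2 Gm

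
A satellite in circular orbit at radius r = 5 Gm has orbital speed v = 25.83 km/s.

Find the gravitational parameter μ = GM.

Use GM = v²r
r = 5 Gm = 5 × 10^9 m
v = 25.83 km/s = 25830 m/s
v² = 6.67189 × 10^8 m²/s²
GM = v²r = 6.67189 × 10^8 × 5 × 10^9 = 3.33594 × 10^18 m³/s²
GM ≈ 3.336 × 10^18 m³/s²

Final answer: GM = 3.336 × 10^18 m³/s²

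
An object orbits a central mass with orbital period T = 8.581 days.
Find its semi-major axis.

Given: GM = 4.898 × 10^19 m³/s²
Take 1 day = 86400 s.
T = 8.581 days = 741398 s
GM = 4.898 × 10^19 m³/s²
Kepler's third law: a³ = GM T² / (4π²)
T² = 5.49672 × 10^11 s²
a³ = (4.898 × 10^19) × (5.49672 × 10^11) / (4π²) = 6.81965 × 10^29 m³
a = (a³)^(1/3) = 8.80212 × 10^9 m ≈ 8.802 Gm

Final answer: 8.802 Gm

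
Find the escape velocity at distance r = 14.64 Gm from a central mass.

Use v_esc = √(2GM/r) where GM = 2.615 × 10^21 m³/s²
r = 14.64 Gm = 1.464 × 10^10 m
GM = 2.615 × 10^21 m³/s²
2GM/r = 2 × (2.615 × 10^21) / (1.464 × 10^10) = 3.5724 × 10^11 m²/s²
v_esc = √(2GM/r) = 597696 m/s ≈ 597.7 km/s

Final answer: 597.7 km/s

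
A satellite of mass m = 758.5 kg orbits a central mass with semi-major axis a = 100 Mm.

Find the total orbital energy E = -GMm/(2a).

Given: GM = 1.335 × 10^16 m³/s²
a = 100 Mm = 1 × 10^8 m
GM = 1.335 × 10^16 m³/s²
2a = 2 × 10^8 m
GMm = 1.335 × 10^16 × 758.5 = 1.0126 × 10^19 m³·kg/s²
E = −GMm/(2a) = -5.06299 × 10^10 J ≈ -50.63 GJ

Final answer: -50.63 GJ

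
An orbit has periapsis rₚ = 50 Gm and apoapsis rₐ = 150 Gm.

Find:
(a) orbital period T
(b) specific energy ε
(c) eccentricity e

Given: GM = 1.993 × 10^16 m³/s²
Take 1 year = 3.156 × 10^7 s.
rₚ = 50 Gm = 5 × 10^10 m
rₐ = 150 Gm = 1.5 × 10^11 m
GM = 1.993 × 10^16 m³/s²
a = (rₚ + rₐ)/2 = 1 × 10^11 m
e = (rₐ − rₚ)/(rₐ + rₚ) = (1 × 10^11) / (2 × 10^11) = 0.5
(a) a³ = 1 × 10^33 m³;  T = 2π √(a³/GM) = 2π × 2.23999 × 10^8 s = 1.40743 × 10^9 s ≈ 44.6 years
(b) 2a = 2 × 10^11 m;  ε = −GM/(2a) = -99650 J/kg ≈ -99.65 kJ/kg
(c) e = 0.5 ≈ 0.5

Final answer:
(a) orbital period T = 44.6 years
(b) specific energy ε = -99.65 kJ/kg
(c) eccentricity e = 0.5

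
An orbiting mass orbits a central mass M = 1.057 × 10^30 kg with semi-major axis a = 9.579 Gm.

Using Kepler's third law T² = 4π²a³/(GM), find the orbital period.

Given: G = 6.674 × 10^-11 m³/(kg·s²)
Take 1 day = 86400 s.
M = 1.057 × 10^30 kg
GM = G × M = 6.674 × 10^-11 × 1.057 × 10^30 = 7.05442 × 10^19 m³/s²
a = 9.579 Gm = 9.579 × 10^9 m
a³ = 8.78943 × 10^29 m³
T = 2π √(a³/GM) = 2π √((8.78943 × 10^29) / (7.05442 × 10^19)) = 2π × 111622 s
T = 701341 s ≈ 8.117 days

Final answer: 8.117 days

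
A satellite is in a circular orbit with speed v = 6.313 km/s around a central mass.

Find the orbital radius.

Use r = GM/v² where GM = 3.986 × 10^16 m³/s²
v = 6.313 km/s = 6313 m/s
GM = 3.986 × 10^16 m³/s²
v² = 3.9854 × 10^7 m²/s²
r = GM/v² = (3.986 × 10^16) / (3.9854 × 10^7) = 1.00015 × 10^9 m ≈ 1 Gm

Final answer: 1 Gm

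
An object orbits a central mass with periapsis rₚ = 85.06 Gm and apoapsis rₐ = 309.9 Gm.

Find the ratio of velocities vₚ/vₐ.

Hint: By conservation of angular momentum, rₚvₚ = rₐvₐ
rₚ = 85.06 Gm = 8.506 × 10^10 m
rₐ = 309.9 Gm = 3.099 × 10^11 m
rₚvₚ = rₐvₐ  ⇒  vₚ/vₐ = rₐ/rₚ
vₚ/vₐ = (3.099 × 10^11) / (8.506 × 10^10) = 3.64331

Final answer: vₚ/vₐ = 3.643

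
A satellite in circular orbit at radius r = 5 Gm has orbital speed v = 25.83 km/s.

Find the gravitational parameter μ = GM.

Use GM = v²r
r = 5 Gm = 5 × 10^9 m
v = 25.83 km/s = 25830 m/s
v² = 6.67189 × 10^8 m²/s²
GM = v²r = 6.67189 × 10^8 × 5 × 10^9 = 3.33594 × 10^18 m³/s²
GM ≈ 3.336 × 10^18 m³/s²

Final answer: GM = 3.336 × 10^18 m³/s²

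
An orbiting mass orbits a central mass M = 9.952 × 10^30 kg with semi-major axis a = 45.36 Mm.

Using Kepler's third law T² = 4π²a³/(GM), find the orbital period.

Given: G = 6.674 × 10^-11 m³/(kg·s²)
M = 9.952 × 10^30 kg
GM = G × M = 6.674 × 10^-11 × 9.952 × 10^30 = 6.64196 × 10^20 m³/s²
a = 45.36 Mm = 4.536 × 10^7 m
a³ = 9.33295 × 10^22 m³
T = 2π √(a³/GM) = 2π √((9.33295 × 10^22) / (6.64196 × 10^20)) = 2π × 11.8539 s
T = 74.4803 s ≈ 1.241 minutes

Final answer: 1.241 minutes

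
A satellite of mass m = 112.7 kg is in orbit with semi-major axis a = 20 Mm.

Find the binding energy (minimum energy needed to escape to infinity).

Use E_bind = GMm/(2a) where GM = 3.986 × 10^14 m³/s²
a = 20 Mm = 2 × 10^7 m
GM = 3.986 × 10^14 m³/s²
m = 112.7 kg
GMm = 3.986 × 10^14 × 112.7 = 4.49222 × 10^16 m³·kg/s²
2a = 4 × 10^7 m
E_bind = GMm/(2a) = 1.12306 × 10^9 J ≈ 1.123 GJ

Final answer: 1.123 GJ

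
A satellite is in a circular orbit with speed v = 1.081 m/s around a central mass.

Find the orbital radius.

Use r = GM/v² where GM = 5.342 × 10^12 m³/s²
v = 1.081 m/s
GM = 5.342 × 10^12 m³/s²
v² = 1.16856 m²/s²
r = GM/v² = (5.342 × 10^12) / 1.16856 = 4.57143 × 10^12 m ≈ 4.571 Tm

Final answer: 4.571 Tm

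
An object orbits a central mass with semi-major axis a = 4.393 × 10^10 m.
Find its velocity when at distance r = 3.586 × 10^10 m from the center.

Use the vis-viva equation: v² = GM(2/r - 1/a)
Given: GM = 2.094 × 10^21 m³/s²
a = 4.393 × 10^10 m
r = 3.586 × 10^10 m
GM = 2.094 × 10^21 m³/s²
2/r − 1/a = 5.57724 × 10^-11 − 2.27635 × 10^-11 = 3.3009 × 10^-11 m⁻¹
v² = GM (2/r − 1/a) = 6.91208 × 10^10 m²/s²
v = 262908 m/s ≈ 262.9 km/s

Final answer: 262.9 km/s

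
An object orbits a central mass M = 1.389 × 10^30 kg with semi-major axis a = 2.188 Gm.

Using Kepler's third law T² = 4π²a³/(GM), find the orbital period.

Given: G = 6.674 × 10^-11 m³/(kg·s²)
M = 1.389 × 10^30 kg
GM = G × M = 6.674 × 10^-11 × 1.389 × 10^30 = 9.27019 × 10^19 m³/s²
a = 2.188 Gm = 2.188 × 10^9 m
a³ = 1.04747 × 10^28 m³
T = 2π √(a³/GM) = 2π √((1.04747 × 10^28) / (9.27019 × 10^19)) = 2π × 10629.8 s
T = 66789.3 s ≈ 18.55 hours

Final answer: 18.55 hours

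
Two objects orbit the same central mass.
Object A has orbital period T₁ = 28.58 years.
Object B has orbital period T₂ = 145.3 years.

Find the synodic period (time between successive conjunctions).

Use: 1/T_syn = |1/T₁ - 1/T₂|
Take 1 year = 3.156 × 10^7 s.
T₁ = 28.58 years = 9.01985 × 10^8 s
T₂ = 145.3 years = 4.58567 × 10^9 s
1/T₁ = 1.10867 × 10^-9 s⁻¹
1/T₂ = 2.18071 × 10^-10 s⁻¹
|1/T₁ − 1/T₂| = 8.90595 × 10^-10 s⁻¹
T_syn = 1 / |1/T₁ − 1/T₂| = 1.12284 × 10^9 s ≈ 35.58 years

Final answer: T_syn = 35.58 years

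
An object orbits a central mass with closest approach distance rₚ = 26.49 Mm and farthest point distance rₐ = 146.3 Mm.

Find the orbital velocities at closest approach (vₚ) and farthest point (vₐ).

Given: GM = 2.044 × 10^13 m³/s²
rₚ = 26.49 Mm = 2.649 × 10^7 m
rₐ = 146.3 Mm = 1.463 × 10^8 m
GM = 2.044 × 10^13 m³/s²
a = (rₚ + rₐ)/2 = 8.6395 × 10^7 m
Vis-viva: v² = GM (2/r − 1/a)
vₚ² = 2.044 × 10^13 × (7.55002 × 10^-8 − 1.15747 × 10^-8) = 1.30664 × 10^6 m²/s²
vₚ = 1143.08 m/s ≈ 1.143 km/s
vₐ² = 2.044 × 10^13 × (1.36705 × 10^-8 − 1.15747 × 10^-8) = 42838.1 m²/s²
vₐ = 206.974 m/s ≈ 207 m/s

Final answer: vₚ = 1.143 km/s, vₐ = 207 m/s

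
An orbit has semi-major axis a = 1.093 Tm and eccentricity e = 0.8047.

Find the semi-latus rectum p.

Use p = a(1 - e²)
a = 1.093 Tm = 1.093 × 10^12 m
e = 0.8047,  e² = 0.647542,  1 − e² = 0.352458
p = a(1 − e²) = 1.093 × 10^12 m × 0.352458 = 3.85236 × 10^11 m ≈ 385.2 Gm

Final answer: p = 385.2 Gm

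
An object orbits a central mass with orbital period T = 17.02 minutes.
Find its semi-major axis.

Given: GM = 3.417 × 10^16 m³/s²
T = 17.02 minutes = 1021.2 s
GM = 3.417 × 10^16 m³/s²
Kepler's third law: a³ = GM T² / (4π²)
T² = 1.04285 × 10^6 s²
a³ = (3.417 × 10^16) × (1.04285 × 10^6) / (4π²) = 9.02624 × 10^20 m³
a = (a³)^(1/3) = 9.66427 × 10^6 m ≈ 9.664 Mm

Final answer: 9.664 Mm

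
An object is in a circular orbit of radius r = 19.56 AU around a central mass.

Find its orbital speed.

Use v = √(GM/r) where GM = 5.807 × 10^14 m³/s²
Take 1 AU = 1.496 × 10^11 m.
r = 19.56 AU = 2.92618 × 10^12 m
GM = 5.807 × 10^14 m³/s²
GM/r = (5.807 × 10^14) / (2.92618 × 10^12) = 198.45 m²/s²
v = √(GM/r) = 14.0872 m/s ≈ 14.09 m/s

Final answer: 14.09 m/s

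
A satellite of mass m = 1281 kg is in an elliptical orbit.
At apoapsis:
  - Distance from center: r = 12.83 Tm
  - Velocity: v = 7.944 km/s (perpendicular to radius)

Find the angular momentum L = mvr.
r = 12.83 Tm = 1.283 × 10^13 m
v = 7.944 km/s = 7944 m/s
vr = 7944 × 1.283 × 10^13 = 1.01922 × 10^17 m²/s
L = m × vr = 1281 × 1.01922 × 10^17 = 1.30561 × 10^20 kg·m²/s ≈ 1.306 × 10^20 kg·m²/s

Final answer: L = 1.306 × 10^20 kg·m²/s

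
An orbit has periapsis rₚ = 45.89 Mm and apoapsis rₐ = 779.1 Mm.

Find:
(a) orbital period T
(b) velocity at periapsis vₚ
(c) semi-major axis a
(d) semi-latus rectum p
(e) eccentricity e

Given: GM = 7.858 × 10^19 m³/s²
rₚ = 45.89 Mm = 4.589 × 10^7 m
rₐ = 779.1 Mm = 7.791 × 10^8 m
GM = 7.858 × 10^19 m³/s²
a = (rₚ + rₐ)/2 = 4.12495 × 10^8 m
e = (rₐ − rₚ)/(rₐ + rₚ) = (7.3321 × 10^8) / (8.2499 × 10^8) = 0.88875
(a) a³ = 7.01869 × 10^25 m³;  T = 2π √(a³/GM) = 2π × 945.088 s = 5938.16 s ≈ 1.649 hours
(b) vₚ² = GM (2/rₚ − 1/a) = 7.858 × 10^19 × (4.35825 × 10^-8 − 2.42427 × 10^-9) = 3.23421 × 10^12 m²/s²;  vₚ = 1.79839 × 10^6 m/s ≈ 1798 km/s
(c) a = 4.12495 × 10^8 m ≈ 412.5 Mm
(d) 1 − e² = 0.210123;  p = a(1 − e²) = 4.12495 × 10^8 × 0.210123 = 8.66747 × 10^7 m ≈ 86.67 Mm
(e) e = 0.88875 ≈ 0.8888

Final answer:
(a) orbital period T = 1.649 hours
(b) velocity at periapsis vₚ = 1798 km/s
(c) semi-major axis a = 412.5 Mm
(d) semi-latus rectum p = 86.67 Mm
(e) eccentricity e = 0.8888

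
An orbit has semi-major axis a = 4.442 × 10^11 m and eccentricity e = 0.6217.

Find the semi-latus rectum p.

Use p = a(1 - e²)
a = 4.442 × 10^11 m
e = 0.6217,  e² = 0.386511,  1 − e² = 0.613489
p = a(1 − e²) = 4.442 × 10^11 m × 0.613489 = 2.72512 × 10^11 m ≈ 2.725 × 10^11 m

Final answer: p = 2.725 × 10^11 m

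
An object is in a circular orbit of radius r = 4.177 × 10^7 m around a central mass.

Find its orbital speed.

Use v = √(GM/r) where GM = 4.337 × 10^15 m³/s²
r = 4.177 × 10^7 m
GM = 4.337 × 10^15 m³/s²
GM/r = (4.337 × 10^15) / (4.177 × 10^7) = 1.03831 × 10^8 m²/s²
v = √(GM/r) = 10189.7 m/s ≈ 10.19 km/s

Final answer: 10.19 km/s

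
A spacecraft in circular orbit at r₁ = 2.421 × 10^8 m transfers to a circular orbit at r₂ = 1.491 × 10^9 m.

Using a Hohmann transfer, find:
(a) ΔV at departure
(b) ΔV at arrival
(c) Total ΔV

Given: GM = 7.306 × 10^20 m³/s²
r₁ = 2.421 × 10^8 m
r₂ = 1.491 × 10^9 m
GM = 7.306 × 10^20 m³/s²
Transfer ellipse: a_t = (r₁ + r₂)/2 = 8.6655 × 10^8 m
Circular speed at r₁: v₁ = √(GM/r₁) = 1.73717 × 10^6 m/s
Transfer speed at r₁ (periapsis): v₁ₜ = √(GM(2/r₁ − 1/a_t)) = 2.27869 × 10^6 m/s
(a) ΔV₁ = v₁ₜ − v₁ = 541515 m/s ≈ 541.5 km/s
Circular speed at r₂: v₂ = √(GM/r₂) = 700005 m/s
Transfer speed at r₂ (apoapsis): v₂ₜ = √(GM(2/r₂ − 1/a_t)) = 370000 m/s
(b) ΔV₂ = v₂ − v₂ₜ = 330005 m/s ≈ 330 km/s
(c) ΔV_total = ΔV₁ + ΔV₂ = 871520 m/s ≈ 871.5 km/s

Final answer:
(a) ΔV₁ = 541.5 km/s
(b) ΔV₂ = 330 km/s
(c) ΔV_total = 871.5 km/s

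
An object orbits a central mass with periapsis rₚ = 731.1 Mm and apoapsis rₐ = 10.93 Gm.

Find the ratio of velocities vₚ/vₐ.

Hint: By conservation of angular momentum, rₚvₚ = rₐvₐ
rₚ = 731.1 Mm = 7.311 × 10^8 m
rₐ = 10.93 Gm = 1.093 × 10^10 m
rₚvₚ = rₐvₐ  ⇒  vₚ/vₐ = rₐ/rₚ
vₚ/vₐ = (1.093 × 10^10) / (7.311 × 10^8) = 14.9501

Final answer: vₚ/vₐ = 14.95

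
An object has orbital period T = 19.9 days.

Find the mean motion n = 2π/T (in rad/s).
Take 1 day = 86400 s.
T = 19.9 days = 1.71936 × 10^6 s
n = 2π / (1.71936 × 10^6 s) = 3.65437 × 10^-6 rad/s ≈ 3.654 × 10^-6 rad/s

Final answer: n = 3.654 × 10^-6 rad/s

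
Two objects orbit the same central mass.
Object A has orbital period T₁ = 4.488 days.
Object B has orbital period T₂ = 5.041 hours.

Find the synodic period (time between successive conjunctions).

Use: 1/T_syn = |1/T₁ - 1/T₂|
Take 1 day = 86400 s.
T₁ = 4.488 days = 387763 s
T₂ = 5.041 hours = 18147.6 s
1/T₁ = 2.57889 × 10^-6 s⁻¹
1/T₂ = 5.51037 × 10^-5 s⁻¹
|1/T₁ − 1/T₂| = 5.25248 × 10^-5 s⁻¹
T_syn = 1 / |1/T₁ − 1/T₂| = 19038.6 s ≈ 5.289 hours

Final answer: T_syn = 5.289 hours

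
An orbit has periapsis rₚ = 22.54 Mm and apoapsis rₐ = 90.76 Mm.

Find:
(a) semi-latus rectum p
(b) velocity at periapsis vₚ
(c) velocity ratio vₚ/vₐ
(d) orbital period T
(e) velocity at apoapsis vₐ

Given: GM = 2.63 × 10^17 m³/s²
rₚ = 22.54 Mm = 2.254 × 10^7 m
rₐ = 90.76 Mm = 9.076 × 10^7 m
GM = 2.63 × 10^17 m³/s²
a = (rₚ + rₐ)/2 = 5.665 × 10^7 m
e = (rₐ − rₚ)/(rₐ + rₚ) = (6.822 × 10^7) / (1.133 × 10^8) = 0.602118
(a) 1 − e² = 0.637454;  p = a(1 − e²) = 5.665 × 10^7 × 0.637454 = 3.61117 × 10^7 m ≈ 36.11 Mm
(b) vₚ² = GM (2/rₚ − 1/a) = 2.63 × 10^17 × (8.87311 × 10^-8 − 1.76523 × 10^-8) = 1.86937 × 10^10 m²/s²;  vₚ = 136725 m/s ≈ 136.7 km/s
(c) vₚ/vₐ = rₐ/rₚ (angular momentum) = (9.076 × 10^7) / (2.254 × 10^7) = 4.02662 ≈ 4.027
(d) a³ = 1.81802 × 10^23 m³;  T = 2π √(a³/GM) = 2π × 831.423 s = 5223.98 s ≈ 1.451 hours
(e) vₐ² = GM (2/rₐ − 1/a) = 2.63 × 10^17 × (2.20361 × 10^-8 − 1.76523 × 10^-8) = 1.15296 × 10^9 m²/s²;  vₐ = 33955.3 m/s ≈ 33.96 km/s

Final answer:
(a) semi-latus rectum p = 36.11 Mm
(b) velocity at periapsis vₚ = 136.7 km/s
(c) velocity ratio vₚ/vₐ = 4.027
(d) orbital period T = 1.451 hours
(e) velocity at apoapsis vₐ = 33.96 km/s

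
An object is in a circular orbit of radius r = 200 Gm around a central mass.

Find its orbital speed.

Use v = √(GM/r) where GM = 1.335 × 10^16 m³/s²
r = 200 Gm = 2 × 10^11 m
GM = 1.335 × 10^16 m³/s²
GM/r = (1.335 × 10^16) / (2 × 10^11) = 66750 m²/s²
v = √(GM/r) = 258.36 m/s ≈ 258.4 m/s

Final answer: 258.4 m/s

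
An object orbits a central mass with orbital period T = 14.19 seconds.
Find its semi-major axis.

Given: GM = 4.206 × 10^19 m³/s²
T = 14.19 seconds
GM = 4.206 × 10^19 m³/s²
Kepler's third law: a³ = GM T² / (4π²)
T² = 201.356 s²
a³ = (4.206 × 10^19) × 201.356 / (4π²) = 2.14523 × 10^20 m³
a = (a³)^(1/3) = 5.98629 × 10^6 m ≈ 5.986 Mm

Final answer: 5.986 Mm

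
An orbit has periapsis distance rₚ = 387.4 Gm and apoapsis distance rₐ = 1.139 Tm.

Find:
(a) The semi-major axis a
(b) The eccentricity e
rₚ = 387.4 Gm = 3.874 × 10^11 m
rₐ = 1.139 Tm = 1.139 × 10^12 m
(a) a = (rₚ + rₐ)/2 = 7.632 × 10^11 m ≈ 763.2 Gm
(b) e = (rₐ − rₚ)/(rₐ + rₚ) = (7.516 × 10^11) / (1.5264 × 10^12) = 0.4924

Final answer:
(a) a = 763.2 Gm
(b) e = 0.4924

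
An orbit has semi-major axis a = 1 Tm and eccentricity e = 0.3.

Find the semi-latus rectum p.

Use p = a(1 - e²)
a = 1 Tm = 1 × 10^12 m
e = 0.3,  e² = 0.09,  1 − e² = 0.91
p = a(1 − e²) = 1 × 10^12 m × 0.91 = 9.1 × 10^11 m ≈ 910 Gm

Final answer: p = 910 Gm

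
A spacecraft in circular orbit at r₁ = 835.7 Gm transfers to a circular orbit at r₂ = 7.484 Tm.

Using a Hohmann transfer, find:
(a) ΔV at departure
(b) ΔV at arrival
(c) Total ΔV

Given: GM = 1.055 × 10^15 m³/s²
r₁ = 835.7 Gm = 8.357 × 10^11 m
r₂ = 7.484 Tm = 7.484 × 10^12 m
GM = 1.055 × 10^15 m³/s²
Transfer ellipse: a_t = (r₁ + r₂)/2 = 4.15985 × 10^12 m
Circular speed at r₁: v₁ = √(GM/r₁) = 35.5305 m/s
Transfer speed at r₁ (periapsis): v₁ₜ = √(GM(2/r₁ − 1/a_t)) = 47.6573 m/s
(a) ΔV₁ = v₁ₜ − v₁ = 12.1268 m/s ≈ 12.13 m/s
Circular speed at r₂: v₂ = √(GM/r₂) = 11.873 m/s
Transfer speed at r₂ (apoapsis): v₂ₜ = √(GM(2/r₂ − 1/a_t)) = 5.32164 m/s
(b) ΔV₂ = v₂ − v₂ₜ = 6.55133 m/s ≈ 6.551 m/s
(c) ΔV_total = ΔV₁ + ΔV₂ = 18.6781 m/s ≈ 18.68 m/s

Final answer:
(a) ΔV₁ = 12.13 m/s
(b) ΔV₂ = 6.551 m/s
(c) ΔV_total = 18.68 m/s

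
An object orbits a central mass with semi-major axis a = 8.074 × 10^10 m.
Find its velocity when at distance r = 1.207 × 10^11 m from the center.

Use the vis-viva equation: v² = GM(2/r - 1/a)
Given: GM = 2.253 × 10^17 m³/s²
a = 8.074 × 10^10 m
r = 1.207 × 10^11 m
GM = 2.253 × 10^17 m³/s²
2/r − 1/a = 1.657 × 10^-11 − 1.23854 × 10^-11 = 4.18457 × 10^-12 m⁻¹
v² = GM (2/r − 1/a) = 942784 m²/s²
v = 970.971 m/s ≈ 971 m/s

Final answer: 971 m/s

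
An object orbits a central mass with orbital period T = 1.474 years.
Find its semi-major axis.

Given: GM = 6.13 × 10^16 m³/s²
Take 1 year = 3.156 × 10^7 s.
T = 1.474 years = 4.65194 × 10^7 s
GM = 6.13 × 10^16 m³/s²
Kepler's third law: a³ = GM T² / (4π²)
T² = 2.16406 × 10^15 s²
a³ = (6.13 × 10^16) × (2.16406 × 10^15) / (4π²) = 3.36024 × 10^30 m³
a = (a³)^(1/3) = 1.49781 × 10^10 m ≈ 14.98 Gm

Final answer: 14.98 Gm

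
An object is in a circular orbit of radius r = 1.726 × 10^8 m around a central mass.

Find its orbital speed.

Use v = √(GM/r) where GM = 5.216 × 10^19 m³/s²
r = 1.726 × 10^8 m
GM = 5.216 × 10^19 m³/s²
GM/r = (5.216 × 10^19) / (1.726 × 10^8) = 3.02202 × 10^11 m²/s²
v = √(GM/r) = 549729 m/s ≈ 549.7 km/s

Final answer: 549.7 km/s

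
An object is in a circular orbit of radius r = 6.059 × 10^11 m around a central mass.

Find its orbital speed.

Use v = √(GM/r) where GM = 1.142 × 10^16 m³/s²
r = 6.059 × 10^11 m
GM = 1.142 × 10^16 m³/s²
GM/r = (1.142 × 10^16) / (6.059 × 10^11) = 18848 m²/s²
v = √(GM/r) = 137.288 m/s ≈ 137.3 m/s

Final answer: 137.3 m/s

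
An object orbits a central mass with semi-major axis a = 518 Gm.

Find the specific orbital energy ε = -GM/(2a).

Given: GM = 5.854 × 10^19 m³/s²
a = 518 Gm = 5.18 × 10^11 m
GM = 5.854 × 10^19 m³/s²
2a = 1.036 × 10^12 m
ε = −GM/(2a) = -5.65058 × 10^7 J/kg ≈ -56.51 MJ/kg

Final answer: -56.51 MJ/kg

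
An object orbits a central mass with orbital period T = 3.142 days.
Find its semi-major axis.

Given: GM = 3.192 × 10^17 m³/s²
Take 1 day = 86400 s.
T = 3.142 days = 271469 s
GM = 3.192 × 10^17 m³/s²
Kepler's third law: a³ = GM T² / (4π²)
T² = 7.36953 × 10^10 s²
a³ = (3.192 × 10^17) × (7.36953 × 10^10) / (4π²) = 5.95858 × 10^26 m³
a = (a³)^(1/3) = 8.41487 × 10^8 m ≈ 841.5 Mm

Final answer: 841.5 Mm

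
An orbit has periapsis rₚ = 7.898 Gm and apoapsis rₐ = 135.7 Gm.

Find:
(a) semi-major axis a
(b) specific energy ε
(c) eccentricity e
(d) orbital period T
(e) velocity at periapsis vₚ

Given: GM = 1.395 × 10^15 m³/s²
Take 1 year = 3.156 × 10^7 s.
rₚ = 7.898 Gm = 7.898 × 10^9 m
rₐ = 135.7 Gm = 1.357 × 10^11 m
GM = 1.395 × 10^15 m³/s²
a = (rₚ + rₐ)/2 = 7.1799 × 10^10 m
e = (rₐ − rₚ)/(rₐ + rₚ) = (1.27802 × 10^11) / (1.43598 × 10^11) = 0.889998
(a) a = 7.1799 × 10^10 m ≈ 71.8 Gm
(b) 2a = 1.43598 × 10^11 m;  ε = −GM/(2a) = -9714.62 J/kg ≈ -9.715 kJ/kg
(c) e = 0.889998 ≈ 0.89
(d) a³ = 3.70131 × 10^32 m³;  T = 2π √(a³/GM) = 2π × 5.15099 × 10^8 s = 3.23646 × 10^9 s ≈ 102.5 years
(e) vₚ² = GM (2/rₚ − 1/a) = 1.395 × 10^15 × (2.53229 × 10^-10 − 1.39278 × 10^-11) = 333825 m²/s²;  vₚ = 577.776 m/s ≈ 577.8 m/s

Final answer:
(a) semi-major axis a = 71.8 Gm
(b) specific energy ε = -9.715 kJ/kg
(c) eccentricity e = 0.89
(d) orbital period T = 102.5 years
(e) velocity at periapsis vₚ = 577.8 m/s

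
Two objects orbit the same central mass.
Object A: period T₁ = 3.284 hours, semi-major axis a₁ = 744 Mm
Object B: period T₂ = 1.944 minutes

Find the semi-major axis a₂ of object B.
T₁ = 3.284 hours = 11822.4 s
T₂ = 1.944 minutes = 116.64 s
a₁ = 744 Mm = 7.44 × 10^8 m
Kepler's third law: (T₂/T₁)² = (a₂/a₁)³  ⇒  a₂ = a₁ (T₂/T₁)^(2/3)
T₂/T₁ = 0.00986602
(T₂/T₁)^(2/3) = 0.0460004
a₂ = 7.44 × 10^8 m × 0.0460004 = 3.42243 × 10^7 m ≈ 34.22 Mm

Final answer: a₂ = 34.22 Mm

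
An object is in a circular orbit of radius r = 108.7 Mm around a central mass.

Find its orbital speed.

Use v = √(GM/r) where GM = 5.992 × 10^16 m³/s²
r = 108.7 Mm = 1.087 × 10^8 m
GM = 5.992 × 10^16 m³/s²
GM/r = (5.992 × 10^16) / (1.087 × 10^8) = 5.51242 × 10^8 m²/s²
v = √(GM/r) = 23478.5 m/s ≈ 23.48 km/s

Final answer: 23.48 km/s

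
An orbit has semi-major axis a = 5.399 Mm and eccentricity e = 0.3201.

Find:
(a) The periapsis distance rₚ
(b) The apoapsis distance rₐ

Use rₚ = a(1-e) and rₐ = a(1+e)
a = 5.399 Mm = 5.399 × 10^6 m
e = 0.3201:  1 − e = 0.6799,  1 + e = 1.3201
(a) rₚ = a(1 − e) = 5.399 × 10^6 m × 0.6799 = 3.67078 × 10^6 m ≈ 3.671 Mm
(b) rₐ = a(1 + e) = 5.399 × 10^6 m × 1.3201 = 7.12722 × 10^6 m ≈ 7.127 Mm

Final answer:
(a) rₚ = 3.671 Mm
(b) rₐ = 7.127 Mm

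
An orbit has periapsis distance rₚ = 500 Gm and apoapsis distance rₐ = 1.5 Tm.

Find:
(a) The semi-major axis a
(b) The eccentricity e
rₚ = 500 Gm = 5 × 10^11 m
rₐ = 1.5 Tm = 1.5 × 10^12 m
(a) a = (rₚ + rₐ)/2 = 1 × 10^12 m ≈ 1 Tm
(b) e = (rₐ − rₚ)/(rₐ + rₚ) = (1 × 10^12) / (2 × 10^12) = 0.5

Final answer:
(a) a = 1 Tm
(b) e = 0.5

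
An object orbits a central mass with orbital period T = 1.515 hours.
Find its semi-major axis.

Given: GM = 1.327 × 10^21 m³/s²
T = 1.515 hours = 5454 s
GM = 1.327 × 10^21 m³/s²
Kepler's third law: a³ = GM T² / (4π²)
T² = 2.97461 × 10^7 s²
a³ = (1.327 × 10^21) × (2.97461 × 10^7) / (4π²) = 9.99865 × 10^26 m³
a = (a³)^(1/3) = 9.99955 × 10^8 m ≈ 1000 Mm

Final answer: 1000 Mm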